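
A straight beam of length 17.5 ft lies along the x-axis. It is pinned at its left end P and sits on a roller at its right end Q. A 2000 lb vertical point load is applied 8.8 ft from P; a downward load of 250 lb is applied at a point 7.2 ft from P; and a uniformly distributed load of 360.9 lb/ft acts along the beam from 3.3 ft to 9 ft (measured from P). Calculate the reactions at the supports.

Resultant of the distributed load: 360.9 × 5.7 = 2057.13 lb at 6.15 ft from P.
ΣM about P: Q_y·17.5 − 2000·8.8 − 250·7.2 − (360.9·5.7)·6.15 = 0 → Q_y = 32051.3495/17.5 = 1831.51 ≈ 1832 lb.
ΣF_y = 0: P_y + 1831.51 − 2000 − 250 − 360.9·5.7 = 0 → P_y = 2476 lb.
ΣF_x = 0: no horizontal applied forces, so P_x = 0.

P_x = 0, P_y = 2476 lb, Q_y = 1832 lb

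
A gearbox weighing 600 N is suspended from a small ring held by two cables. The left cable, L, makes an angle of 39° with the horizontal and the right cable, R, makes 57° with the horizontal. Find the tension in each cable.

ΣF_x = 0: −T_L·cos39° + T_R·cos57° = 0 → T_R = 1.4269·T_L.
ΣF_y = 0: T_L·sin39° + T_R·sin57° = 600.
Substitute: T_L·(0.62932 + 1.4269·0.838671) = 600 → T_L = 328.584 ≈ 328.6 N.
Then T_R = 1.4269 × 328.584 = 468.9 N.

T_L = 328.6 N, T_R = 468.9 N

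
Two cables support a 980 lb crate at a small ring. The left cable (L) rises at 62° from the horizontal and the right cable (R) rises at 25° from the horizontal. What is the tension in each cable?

ΣF_x = 0: −T_L·cos62° + T_R·cos25° = 0 → T_R = 0.518005·T_L.
ΣF_y = 0: T_L·sin62° + T_R·sin25° = 980.
Substitute: T_L·(0.882948 + 0.518005·0.422618) = 980 → T_L = 889.4 lb.
Then T_R = 0.518005 × 889.4 = 460.7 lb.

T_L = 889.4 lb, T_R = 460.7 lb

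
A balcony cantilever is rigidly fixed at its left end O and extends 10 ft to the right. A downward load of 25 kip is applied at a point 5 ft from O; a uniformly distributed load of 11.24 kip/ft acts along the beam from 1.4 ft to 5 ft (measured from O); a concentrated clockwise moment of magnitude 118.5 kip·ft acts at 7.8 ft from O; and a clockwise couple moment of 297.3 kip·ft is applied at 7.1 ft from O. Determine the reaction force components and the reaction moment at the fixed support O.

Resultant of the distributed load: 11.24 × 3.6 = 40.464 kip at 3.2 ft from O.
ΣF_x = 0: O_x = 0.
ΣF_y = 0: O_y − 25 − 11.24·3.6 = 0 → O_y = 65.46 kip.
ΣM about O: M_O − 25·5 − (11.24·3.6)·3.2 − 118.5 − 297.3 = 0 → M_O = 670.3 kip·ft.

O_x = 0, O_y = 65.46 kip, M_O = 670.3 kip·ft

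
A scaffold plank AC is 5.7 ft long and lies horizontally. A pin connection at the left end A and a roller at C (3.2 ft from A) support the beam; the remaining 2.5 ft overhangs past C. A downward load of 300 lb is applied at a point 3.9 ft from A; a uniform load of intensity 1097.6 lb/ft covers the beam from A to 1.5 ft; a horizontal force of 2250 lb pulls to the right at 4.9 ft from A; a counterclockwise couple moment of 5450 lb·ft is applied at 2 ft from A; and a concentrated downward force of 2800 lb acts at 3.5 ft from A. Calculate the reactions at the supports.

Resultant of the distributed load: 1097.6 × 1.5 = 1646.4 lb at 0.75 ft from A.
Moments about A: C_y·3.2 − 300·3.9 − (1097.6·1.5)·0.75 + 5450 − 2800·3.5 = 0 → C_y = 6754.8/3.2 = 2110.88 ≈ 2111 lb.
ΣF_y = 0: A_y + 2110.88 − 300 − 1097.6·1.5 − 2800 = 0 → A_y = 2636 lb.
ΣF_x = 0: A_x + 2250 = 0 → A_x = -2250 lb.

A_x = -2250 lb, A_y = 2636 lb, C_y = 2111 lb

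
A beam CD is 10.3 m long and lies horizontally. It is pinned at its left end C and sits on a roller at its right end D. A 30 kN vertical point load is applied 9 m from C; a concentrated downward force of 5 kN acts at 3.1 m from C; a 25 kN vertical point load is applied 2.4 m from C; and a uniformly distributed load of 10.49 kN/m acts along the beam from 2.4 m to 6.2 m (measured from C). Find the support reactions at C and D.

C_x = 0, C_y = 49.68 kN, D_y = 50.19 kN

Resultant of the distributed load: 10.49 × 3.8 = 39.862 kN at 4.3 m from C.
Taking moments about C: D_y·10.3 − 30·9 − 5·3.1 − 25·2.4 − (10.49·3.8)·4.3 = 0 → D_y = 516.9066/10.3 = 50.1851 ≈ 50.19 kN.
ΣF_y = 0: C_y + 50.1851 − 30 − 5 − 25 − 10.49·3.8 = 0 → C_y = 49.68 kN.
ΣF_x = 0: no horizontal applied forces, so C_x = 0.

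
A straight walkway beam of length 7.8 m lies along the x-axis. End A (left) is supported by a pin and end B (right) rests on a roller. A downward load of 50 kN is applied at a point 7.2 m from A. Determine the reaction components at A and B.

A_x = 0, A_y = 3.846 kN, B_y = 46.15 kN

Taking moments about A: B_y·7.8 − 50·7.2 = 0 → B_y = 360/7.8 = 46.1538 ≈ 46.15 kN.
ΣF_y = 0: A_y + 46.1538 − 50 = 0 → A_y = 3.846 kN.
ΣF_x = 0: no horizontal applied forces, so A_x = 0.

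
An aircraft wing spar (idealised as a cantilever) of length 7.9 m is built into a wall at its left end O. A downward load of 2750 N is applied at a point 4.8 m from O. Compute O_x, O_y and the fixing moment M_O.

O_x = 0, O_y = 2750 N, M_O = 13200 N·m

ΣF_x = 0: O_x = 0.
ΣF_y = 0: O_y − 2750 = 0 → O_y = 2750 N.
ΣM about O: M_O − 2750·4.8 = 0 → M_O = 13200 N·m.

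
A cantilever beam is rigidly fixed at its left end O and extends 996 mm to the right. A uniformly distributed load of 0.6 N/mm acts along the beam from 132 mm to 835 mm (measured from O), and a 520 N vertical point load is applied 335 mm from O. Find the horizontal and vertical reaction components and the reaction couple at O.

O_x = 0, O_y = 941.8 N, M_O = 378100 N·mm

Resultant of the distributed load: 0.6 × 703 = 421.8 N at 483.5 mm from O.
ΣF_x = 0: O_x = 0.
ΣF_y = 0: O_y − 0.6·703 − 520 = 0 → O_y = 941.8 N.
ΣM about O: M_O − (0.6·703)·483.5 − 520·335 = 0 → M_O = 378100 N·mm.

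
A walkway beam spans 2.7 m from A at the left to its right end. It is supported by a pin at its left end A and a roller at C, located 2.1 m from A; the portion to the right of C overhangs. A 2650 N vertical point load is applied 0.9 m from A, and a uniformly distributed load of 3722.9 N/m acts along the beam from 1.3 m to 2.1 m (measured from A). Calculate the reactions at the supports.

Resultant of the distributed load: 3722.9 × 0.8 = 2978.32 N at 1.7 m from A.
Taking moments about A: C_y·2.1 − 2650·0.9 − (3722.9·0.8)·1.7 = 0 → C_y = 7448.144/2.1 = 3546.74 ≈ 3547 N.
ΣF_y = 0: A_y + 3546.74 − 2650 − 3722.9·0.8 = 0 → A_y = 2082 N.
ΣF_x = 0: no horizontal applied forces, so A_x = 0.

A_x = 0, A_y = 2082 N, C_y = 3547 N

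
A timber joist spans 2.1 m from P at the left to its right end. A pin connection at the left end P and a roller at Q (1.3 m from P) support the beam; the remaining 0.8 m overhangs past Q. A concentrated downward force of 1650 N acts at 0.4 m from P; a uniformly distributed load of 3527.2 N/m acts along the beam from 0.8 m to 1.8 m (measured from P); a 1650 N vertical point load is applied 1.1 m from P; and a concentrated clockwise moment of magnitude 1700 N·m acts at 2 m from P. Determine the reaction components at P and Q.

P_x = 0, P_y = 88.46 N, Q_y = 6739 N

Resultant of the distributed load: 3527.2 × 1 = 3527.2 N at 1.3 m from P.
Taking moments about P: Q_y·1.3 − 1650·0.4 − (3527.2·1)·1.3 − 1650·1.1 − 1700 = 0 → Q_y = 8760.36/1.3 = 6738.74 ≈ 6739 N.
ΣF_y = 0: P_y + 6738.74 − 1650 − 3527.2·1 − 1650 = 0 → P_y = 88.46 N.
ΣF_x = 0: no horizontal applied forces, so P_x = 0.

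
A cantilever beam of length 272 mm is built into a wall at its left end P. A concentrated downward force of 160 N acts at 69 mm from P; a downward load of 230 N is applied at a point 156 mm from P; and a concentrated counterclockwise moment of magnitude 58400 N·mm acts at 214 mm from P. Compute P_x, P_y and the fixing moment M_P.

P_x = 0, P_y = 390.0 N, M_P = -11480 N·mm

ΣF_x = 0: P_x = 0.
ΣF_y = 0: P_y − 160 − 230 = 0 → P_y = 390.0 N.
ΣM about P: M_P − 160·69 − 230·156 + 58400 = 0 → M_P = -11480 N·mm.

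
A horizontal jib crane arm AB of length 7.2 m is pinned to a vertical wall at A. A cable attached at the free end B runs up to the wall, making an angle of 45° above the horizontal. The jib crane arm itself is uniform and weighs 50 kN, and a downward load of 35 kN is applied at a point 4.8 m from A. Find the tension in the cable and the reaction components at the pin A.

T = 68.35 kN, A_x = 48.33 kN, A_y = 36.67 kN

ΣM about A: T·sin45°·7.2 − 50·3.6 − 35·4.8 = 0 → T = 348/(7.2·0.707107) = 68.3536 ≈ 68.35 kN.
ΣF_x = 0: A_x − T·cos45° = 0 → A_x = 68.3536 × 0.707107 = 48.33 kN.
ΣF_y = 0: A_y + T·sin45° − 50 − 35 = 0 → A_y = 85 − 68.3536 × 0.707107 = 36.67 kN.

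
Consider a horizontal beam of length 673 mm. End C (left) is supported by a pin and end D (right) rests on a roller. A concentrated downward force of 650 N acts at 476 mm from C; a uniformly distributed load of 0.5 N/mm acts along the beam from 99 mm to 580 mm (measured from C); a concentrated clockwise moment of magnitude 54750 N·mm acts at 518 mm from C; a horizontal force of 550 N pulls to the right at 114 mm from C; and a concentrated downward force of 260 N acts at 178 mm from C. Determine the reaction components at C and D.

C_x = -550.0 N, C_y = 419.3 N, D_y = 731.2 N

Resultant of the distributed load: 0.5 × 481 = 240.5 N at 339.5 mm from C.
Moments about C: D_y·673 − 650·476 − (0.5·481)·339.5 − 54750 − 260·178 = 0 → D_y = 492079.75/673 = 731.173 ≈ 731.2 N.
ΣF_y = 0: C_y + 731.173 − 650 − 0.5·481 − 260 = 0 → C_y = 419.3 N.
ΣF_x = 0: C_x + 550 = 0 → C_x = -550.0 N.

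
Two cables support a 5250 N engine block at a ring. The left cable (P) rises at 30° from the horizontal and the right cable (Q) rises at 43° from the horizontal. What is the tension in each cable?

ΣF_x = 0: −T_P·cos30° + T_Q·cos43° = 0 → T_Q = 1.18414·T_P.
ΣF_y = 0: T_P·sin30° + T_Q·sin43° = 5250.
Substitute: T_P·(0.5 + 1.18414·0.681998) = 5250 → T_P = 4015.05 ≈ 4015 N.
Then T_Q = 1.18414 × 4015.05 = 4754 N.

T_P = 4015 N, T_Q = 4754 N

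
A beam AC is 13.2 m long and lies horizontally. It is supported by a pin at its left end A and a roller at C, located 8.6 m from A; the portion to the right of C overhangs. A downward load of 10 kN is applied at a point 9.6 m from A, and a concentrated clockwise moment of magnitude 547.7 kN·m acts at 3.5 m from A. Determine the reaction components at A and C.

A_x = 0, A_y = -64.85 kN, C_y = 74.85 kN

Taking moments about A: C_y·8.6 − 10·9.6 − 547.7 = 0 → C_y = 643.7/8.6 = 74.8488 ≈ 74.85 kN.
ΣF_y = 0: A_y + 74.8488 − 10 = 0 → A_y = -64.85 kN.
ΣF_x = 0: no horizontal applied forces, so A_x = 0.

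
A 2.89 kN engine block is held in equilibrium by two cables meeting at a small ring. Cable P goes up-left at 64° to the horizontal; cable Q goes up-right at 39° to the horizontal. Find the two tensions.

ΣF_x = 0: −T_P·cos64° + T_Q·cos39° = 0 → T_Q = 0.564078·T_P.
ΣF_y = 0: T_P·sin64° + T_Q·sin39° = 2.89.
Substitute: T_P·(0.898794 + 0.564078·0.62932) = 2.89 → T_P = 2.30503 ≈ 2.305 kN.
Then T_Q = 0.564078 × 2.30503 = 1.300 kN.

T_P = 2.305 kN, T_Q = 1.300 kN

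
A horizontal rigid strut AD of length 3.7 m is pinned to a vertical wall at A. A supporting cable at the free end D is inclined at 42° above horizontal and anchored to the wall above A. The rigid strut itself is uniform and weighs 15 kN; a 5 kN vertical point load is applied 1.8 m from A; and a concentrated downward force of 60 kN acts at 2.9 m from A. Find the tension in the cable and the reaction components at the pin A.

T = 85.12 kN, A_x = 63.26 kN, A_y = 23.04 kN

ΣM about A: T·sin42°·3.7 − 15·1.85 − 5·1.8 − 60·2.9 = 0 → T = 210.75/(3.7·0.669131) = 85.1245 ≈ 85.12 kN.
ΣF_x = 0: A_x − T·cos42° = 0 → A_x = 85.1245 × 0.743145 = 63.26 kN.
ΣF_y = 0: A_y + T·sin42° − 15 − 5 − 60 = 0 → A_y = 80 − 85.1245 × 0.669131 = 23.04 kN.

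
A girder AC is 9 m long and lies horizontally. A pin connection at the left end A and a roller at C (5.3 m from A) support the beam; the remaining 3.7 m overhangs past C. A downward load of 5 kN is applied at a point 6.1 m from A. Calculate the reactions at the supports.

Moments about A: C_y·5.3 − 5·6.1 = 0 → C_y = 30.5/5.3 = 5.75472 ≈ 5.755 kN.
ΣF_y = 0: A_y + 5.75472 − 5 = 0 → A_y = -0.7547 kN.
ΣF_x = 0: no horizontal applied forces, so A_x = 0.

A_x = 0, A_y = -0.7547 kN, C_y = 5.755 kN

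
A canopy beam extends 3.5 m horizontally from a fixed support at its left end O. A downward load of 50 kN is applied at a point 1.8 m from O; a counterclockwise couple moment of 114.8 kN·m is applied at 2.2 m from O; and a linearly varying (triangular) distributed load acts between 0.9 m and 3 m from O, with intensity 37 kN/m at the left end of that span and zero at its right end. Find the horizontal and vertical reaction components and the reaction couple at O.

Resultant of the triangular load: ½ × 37 × 2.1 = 38.85 kN, acting at 1.6 m from O (one-third of the span from the peak).
ΣF_x = 0: O_x = 0.
ΣF_y = 0: O_y − 50 − ½·37·2.1 = 0 → O_y = 88.85 kN.
ΣM about O: M_O − 50·1.8 + 114.8 − (½·37·2.1)·1.6 = 0 → M_O = 37.36 kN·m.

O_x = 0, O_y = 88.85 kN, M_O = 37.36 kN·m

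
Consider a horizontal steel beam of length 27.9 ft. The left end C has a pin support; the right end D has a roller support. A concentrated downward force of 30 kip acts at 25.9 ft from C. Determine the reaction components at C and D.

Moments about C: D_y·27.9 − 30·25.9 = 0 → D_y = 777/27.9 = 27.8495 ≈ 27.85 kip.
ΣF_y = 0: C_y + 27.8495 − 30 = 0 → C_y = 2.151 kip.
ΣF_x = 0: no horizontal applied forces, so C_x = 0.

C_x = 0, C_y = 2.151 kip, D_y = 27.85 kip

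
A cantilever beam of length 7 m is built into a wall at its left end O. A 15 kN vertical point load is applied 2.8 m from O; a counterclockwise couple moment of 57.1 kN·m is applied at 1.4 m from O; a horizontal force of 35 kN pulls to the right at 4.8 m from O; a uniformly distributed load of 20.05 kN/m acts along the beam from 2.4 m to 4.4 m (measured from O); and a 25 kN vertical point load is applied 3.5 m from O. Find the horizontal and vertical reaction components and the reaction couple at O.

Resultant of the distributed load: 20.05 × 2 = 40.1 kN at 3.4 m from O.
ΣF_x = 0: O_x + 35 = 0 → O_x = -35.00 kN.
ΣF_y = 0: O_y − 15 − 20.05·2 − 25 = 0 → O_y = 80.10 kN.
ΣM about O: M_O − 15·2.8 + 57.1 − (20.05·2)·3.4 − 25·3.5 = 0 → M_O = 208.7 kN·m.

O_x = -35.00 kN, O_y = 80.10 kN, M_O = 208.7 kN·m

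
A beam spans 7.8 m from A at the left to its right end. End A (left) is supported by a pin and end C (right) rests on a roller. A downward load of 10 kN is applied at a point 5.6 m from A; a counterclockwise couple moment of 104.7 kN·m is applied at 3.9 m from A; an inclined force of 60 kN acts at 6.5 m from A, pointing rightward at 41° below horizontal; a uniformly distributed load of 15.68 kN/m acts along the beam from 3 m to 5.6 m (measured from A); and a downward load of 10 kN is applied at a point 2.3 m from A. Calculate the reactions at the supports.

Resultant of the distributed load: 15.68 × 2.6 = 40.768 kN at 4.3 m from A.
ΣM about A: C_y·7.8 − 10·5.6 + 104.7 − 60·sin41°·6.5 − (15.68·2.6)·4.3 − 10·2.3 = 0 → C_y = 405.465/7.8 = 51.9827 ≈ 51.98 kN.
ΣF_y = 0: A_y + 51.9827 − 10 − 60·sin41° − 15.68·2.6 − 10 = 0 → A_y = 48.15 kN.
ΣF_x = 0: A_x + 60·cos41° = 0 → A_x = -45.28 kN.

A_x = -45.28 kN, A_y = 48.15 kN, C_y = 51.98 kN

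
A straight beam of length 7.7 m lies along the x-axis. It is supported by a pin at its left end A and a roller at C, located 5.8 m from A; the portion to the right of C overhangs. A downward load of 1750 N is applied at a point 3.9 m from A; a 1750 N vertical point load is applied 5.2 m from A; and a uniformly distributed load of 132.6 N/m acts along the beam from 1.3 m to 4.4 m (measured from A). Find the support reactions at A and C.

Resultant of the distributed load: 132.6 × 3.1 = 411.06 N at 2.85 m from A.
Taking moments about A: C_y·5.8 − 1750·3.9 − 1750·5.2 − (132.6·3.1)·2.85 = 0 → C_y = 17096.521/5.8 = 2947.68 ≈ 2948 N.
ΣF_y = 0: A_y + 2947.68 − 1750 − 1750 − 132.6·3.1 = 0 → A_y = 963.4 N.
ΣF_x = 0: no horizontal applied forces, so A_x = 0.

A_x = 0, A_y = 963.4 N, C_y = 2948 N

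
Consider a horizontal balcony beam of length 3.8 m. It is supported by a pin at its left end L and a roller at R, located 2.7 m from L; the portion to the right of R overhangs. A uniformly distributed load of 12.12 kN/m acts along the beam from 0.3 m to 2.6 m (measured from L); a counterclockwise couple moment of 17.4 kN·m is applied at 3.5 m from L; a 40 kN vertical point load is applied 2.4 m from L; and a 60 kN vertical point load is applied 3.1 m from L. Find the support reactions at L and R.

L_x = 0, L_y = 14.91 kN, R_y = 113.0 kN

Resultant of the distributed load: 12.12 × 2.3 = 27.876 kN at 1.45 m from L.
Taking moments about L: R_y·2.7 − (12.12·2.3)·1.45 + 17.4 − 40·2.4 − 60·3.1 = 0 → R_y = 305.0202/2.7 = 112.97 ≈ 113.0 kN.
ΣF_y = 0: L_y + 112.97 − 12.12·2.3 − 40 − 60 = 0 → L_y = 14.91 kN.
ΣF_x = 0: no horizontal applied forces, so L_x = 0.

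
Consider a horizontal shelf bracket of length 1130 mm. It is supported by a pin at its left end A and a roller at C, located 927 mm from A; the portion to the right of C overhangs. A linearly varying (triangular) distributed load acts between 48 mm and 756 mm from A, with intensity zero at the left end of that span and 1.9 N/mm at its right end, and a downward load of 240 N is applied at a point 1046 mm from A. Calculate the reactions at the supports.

A_x = 0, A_y = 264.5 N, C_y = 648.1 N

Resultant of the triangular load: ½ × 1.9 × 708 = 672.6 N, acting at 520 mm from A (one-third of the span from the peak).
Taking moments about A: C_y·927 − (½·1.9·708)·520 − 240·1046 = 0 → C_y = 600792/927 = 648.104 ≈ 648.1 N.
ΣF_y = 0: A_y + 648.104 − ½·1.9·708 − 240 = 0 → A_y = 264.5 N.
ΣF_x = 0: no horizontal applied forces, so A_x = 0.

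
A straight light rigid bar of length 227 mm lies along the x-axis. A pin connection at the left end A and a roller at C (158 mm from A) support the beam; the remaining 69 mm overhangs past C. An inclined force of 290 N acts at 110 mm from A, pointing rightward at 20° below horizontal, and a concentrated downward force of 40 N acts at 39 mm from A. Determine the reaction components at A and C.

A_x = -272.5 N, A_y = 60.26 N, C_y = 78.93 N

Taking moments about A: C_y·158 − 290·sin20°·110 − 40·39 = 0 → C_y = 12470.4/158 = 78.9266 ≈ 78.93 N.
ΣF_y = 0: A_y + 78.9266 − 290·sin20° − 40 = 0 → A_y = 60.26 N.
ΣF_x = 0: A_x + 290·cos20° = 0 → A_x = -272.5 N.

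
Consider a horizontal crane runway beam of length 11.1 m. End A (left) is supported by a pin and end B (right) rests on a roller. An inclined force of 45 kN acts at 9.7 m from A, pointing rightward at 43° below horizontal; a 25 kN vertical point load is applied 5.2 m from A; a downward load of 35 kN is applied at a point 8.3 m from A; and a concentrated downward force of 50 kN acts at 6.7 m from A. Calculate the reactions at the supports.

Taking moments about A: B_y·11.1 − 45·sin43°·9.7 − 25·5.2 − 35·8.3 − 50·6.7 = 0 → B_y = 1053.19/11.1 = 94.882 ≈ 94.88 kN.
ΣF_y = 0: A_y + 94.882 − 45·sin43° − 25 − 35 − 50 = 0 → A_y = 45.81 kN.
ΣF_x = 0: A_x + 45·cos43° = 0 → A_x = -32.91 kN.

A_x = -32.91 kN, A_y = 45.81 kN, B_y = 94.88 kN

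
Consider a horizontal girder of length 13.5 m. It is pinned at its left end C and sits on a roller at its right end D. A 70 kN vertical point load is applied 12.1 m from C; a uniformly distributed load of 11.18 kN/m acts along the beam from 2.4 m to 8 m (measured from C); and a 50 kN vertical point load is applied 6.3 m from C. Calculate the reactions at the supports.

Resultant of the distributed load: 11.18 × 5.6 = 62.608 kN at 5.2 m from C.
Taking moments about C: D_y·13.5 − 70·12.1 − (11.18·5.6)·5.2 − 50·6.3 = 0 → D_y = 1487.5616/13.5 = 110.19 ≈ 110.2 kN.
ΣF_y = 0: C_y + 110.19 − 70 − 11.18·5.6 − 50 = 0 → C_y = 72.42 kN.
ΣF_x = 0: no horizontal applied forces, so C_x = 0.

C_x = 0, C_y = 72.42 kN, D_y = 110.2 kN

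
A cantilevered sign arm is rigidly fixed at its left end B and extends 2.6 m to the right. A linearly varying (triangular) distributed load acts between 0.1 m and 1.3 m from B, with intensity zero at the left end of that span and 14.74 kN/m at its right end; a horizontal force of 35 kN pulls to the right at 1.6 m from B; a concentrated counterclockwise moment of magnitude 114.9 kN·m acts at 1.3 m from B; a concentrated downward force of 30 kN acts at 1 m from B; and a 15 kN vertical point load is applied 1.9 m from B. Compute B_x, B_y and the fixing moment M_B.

B_x = -35.00 kN, B_y = 53.84 kN, M_B = -48.44 kN·m

Resultant of the triangular load: ½ × 14.74 × 1.2 = 8.844 kN, acting at 0.9 m from B (one-third of the span from the peak).
ΣF_x = 0: B_x + 35 = 0 → B_x = -35.00 kN.
ΣF_y = 0: B_y − ½·14.74·1.2 − 30 − 15 = 0 → B_y = 53.84 kN.
ΣM about B: M_B − (½·14.74·1.2)·0.9 + 114.9 − 30·1 − 15·1.9 = 0 → M_B = -48.44 kN·m.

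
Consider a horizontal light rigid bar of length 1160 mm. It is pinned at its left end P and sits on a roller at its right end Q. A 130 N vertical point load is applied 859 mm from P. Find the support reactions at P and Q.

Moments about P: Q_y·1160 − 130·859 = 0 → Q_y = 111670/1160 = 96.2672 ≈ 96.27 N.
ΣF_y = 0: P_y + 96.2672 − 130 = 0 → P_y = 33.73 N.
ΣF_x = 0: no horizontal applied forces, so P_x = 0.

P_x = 0, P_y = 33.73 N, Q_y = 96.27 N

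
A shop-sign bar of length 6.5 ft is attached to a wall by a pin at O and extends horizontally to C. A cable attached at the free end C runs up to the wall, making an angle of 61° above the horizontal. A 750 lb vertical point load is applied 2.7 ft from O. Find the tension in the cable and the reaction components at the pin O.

ΣM about O: T·sin61°·6.5 − 750·2.7 = 0 → T = 2025/(6.5·0.87462) = 356.199 ≈ 356.2 lb.
ΣF_x = 0: O_x − T·cos61° = 0 → O_x = 356.199 × 0.48481 = 172.7 lb.
ΣF_y = 0: O_y + T·sin61° − 750 = 0 → O_y = 750 − 356.199 × 0.87462 = 438.5 lb.

T = 356.2 lb, O_x = 172.7 lb, O_y = 438.5 lb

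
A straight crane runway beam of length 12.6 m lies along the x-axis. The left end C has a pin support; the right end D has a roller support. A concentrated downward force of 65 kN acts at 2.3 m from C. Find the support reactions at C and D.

C_x = 0, C_y = 53.13 kN, D_y = 11.87 kN

Taking moments about C: D_y·12.6 − 65·2.3 = 0 → D_y = 149.5/12.6 = 11.8651 ≈ 11.87 kN.
ΣF_y = 0: C_y + 11.8651 − 65 = 0 → C_y = 53.13 kN.
ΣF_x = 0: no horizontal applied forces, so C_x = 0.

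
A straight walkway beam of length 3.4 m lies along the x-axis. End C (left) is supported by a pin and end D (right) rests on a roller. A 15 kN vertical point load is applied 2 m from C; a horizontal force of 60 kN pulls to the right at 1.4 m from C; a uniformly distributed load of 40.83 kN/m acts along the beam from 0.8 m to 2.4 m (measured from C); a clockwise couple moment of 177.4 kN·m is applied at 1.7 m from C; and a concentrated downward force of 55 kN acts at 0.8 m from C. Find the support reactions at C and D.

Resultant of the distributed load: 40.83 × 1.6 = 65.328 kN at 1.6 m from C.
ΣM about C: D_y·3.4 − 15·2 − (40.83·1.6)·1.6 − 177.4 − 55·0.8 = 0 → D_y = 355.9248/3.4 = 104.684 ≈ 104.7 kN.
ΣF_y = 0: C_y + 104.684 − 15 − 40.83·1.6 − 55 = 0 → C_y = 30.64 kN.
ΣF_x = 0: C_x + 60 = 0 → C_x = -60.00 kN.

C_x = -60.00 kN, C_y = 30.64 kN, D_y = 104.7 kN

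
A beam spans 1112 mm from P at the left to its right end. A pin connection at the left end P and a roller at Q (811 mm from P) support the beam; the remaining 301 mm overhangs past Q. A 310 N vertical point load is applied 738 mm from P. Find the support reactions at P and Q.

Taking moments about P: Q_y·811 − 310·738 = 0 → Q_y = 228780/811 = 282.096 ≈ 282.1 N.
ΣF_y = 0: P_y + 282.096 − 310 = 0 → P_y = 27.90 N.
ΣF_x = 0: no horizontal applied forces, so P_x = 0.

P_x = 0, P_y = 27.90 N, Q_y = 282.1 N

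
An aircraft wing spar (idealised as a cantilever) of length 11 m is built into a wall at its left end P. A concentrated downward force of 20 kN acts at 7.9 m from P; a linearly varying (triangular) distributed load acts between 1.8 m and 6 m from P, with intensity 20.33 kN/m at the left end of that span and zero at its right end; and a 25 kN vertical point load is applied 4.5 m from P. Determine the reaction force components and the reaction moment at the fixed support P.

Resultant of the triangular load: ½ × 20.33 × 4.2 = 42.693 kN, acting at 3.2 m from P (one-third of the span from the peak).
ΣF_x = 0: P_x = 0.
ΣF_y = 0: P_y − 20 − ½·20.33·4.2 − 25 = 0 → P_y = 87.69 kN.
ΣM about P: M_P − 20·7.9 − (½·20.33·4.2)·3.2 − 25·4.5 = 0 → M_P = 407.1 kN·m.

P_x = 0, P_y = 87.69 kN, M_P = 407.1 kN·m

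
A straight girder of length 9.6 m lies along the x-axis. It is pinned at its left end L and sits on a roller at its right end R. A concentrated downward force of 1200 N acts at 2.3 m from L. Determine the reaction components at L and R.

ΣM about L: R_y·9.6 − 1200·2.3 = 0 → R_y = 2760/9.6 = 287.5 N.
ΣF_y = 0: L_y + 287.5 − 1200 = 0 → L_y = 912.5 N.
ΣF_x = 0: no horizontal applied forces, so L_x = 0.

L_x = 0, L_y = 912.5 N, R_y = 287.5 N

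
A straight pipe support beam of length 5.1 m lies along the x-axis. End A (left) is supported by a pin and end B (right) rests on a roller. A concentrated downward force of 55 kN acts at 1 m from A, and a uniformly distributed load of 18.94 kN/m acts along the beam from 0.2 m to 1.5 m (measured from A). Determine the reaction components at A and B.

A_x = 0, A_y = 64.73 kN, B_y = 14.89 kN

Resultant of the distributed load: 18.94 × 1.3 = 24.622 kN at 0.85 m from A.
Moments about A: B_y·5.1 − 55·1 − (18.94·1.3)·0.85 = 0 → B_y = 75.9287/5.1 = 14.888 ≈ 14.89 kN.
ΣF_y = 0: A_y + 14.888 − 55 − 18.94·1.3 = 0 → A_y = 64.73 kN.
ΣF_x = 0: no horizontal applied forces, so A_x = 0.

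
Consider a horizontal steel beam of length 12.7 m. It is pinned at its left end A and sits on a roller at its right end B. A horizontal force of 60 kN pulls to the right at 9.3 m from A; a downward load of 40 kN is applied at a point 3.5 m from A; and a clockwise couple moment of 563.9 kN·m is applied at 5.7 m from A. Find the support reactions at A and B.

A_x = -60.00 kN, A_y = -15.43 kN, B_y = 55.43 kN

Taking moments about A: B_y·12.7 − 40·3.5 − 563.9 = 0 → B_y = 703.9/12.7 = 55.4252 ≈ 55.43 kN.
ΣF_y = 0: A_y + 55.4252 − 40 = 0 → A_y = -15.43 kN.
ΣF_x = 0: A_x + 60 = 0 → A_x = -60.00 kN.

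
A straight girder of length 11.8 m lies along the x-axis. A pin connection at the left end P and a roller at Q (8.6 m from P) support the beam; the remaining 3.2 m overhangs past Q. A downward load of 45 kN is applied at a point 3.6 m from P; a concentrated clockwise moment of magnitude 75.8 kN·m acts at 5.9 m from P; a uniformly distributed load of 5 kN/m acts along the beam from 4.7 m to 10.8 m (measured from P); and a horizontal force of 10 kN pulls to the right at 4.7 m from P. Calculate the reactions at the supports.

Resultant of the distributed load: 5 × 6.1 = 30.5 kN at 7.75 m from P.
Taking moments about P: Q_y·8.6 − 45·3.6 − 75.8 − (5·6.1)·7.75 = 0 → Q_y = 474.175/8.6 = 55.1366 ≈ 55.14 kN.
ΣF_y = 0: P_y + 55.1366 − 45 − 5·6.1 = 0 → P_y = 20.36 kN.
ΣF_x = 0: P_x + 10 = 0 → P_x = -10.00 kN.

P_x = -10.00 kN, P_y = 20.36 kN, Q_y = 55.14 kN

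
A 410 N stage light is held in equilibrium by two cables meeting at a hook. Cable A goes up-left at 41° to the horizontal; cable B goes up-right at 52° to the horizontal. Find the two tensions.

ΣF_x = 0: −T_A·cos41° + T_B·cos52° = 0 → T_B = 1.22585·T_A.
ΣF_y = 0: T_A·sin41° + T_B·sin52° = 410.
Substitute: T_A·(0.656059 + 1.22585·0.788011) = 410 → T_A = 252.768 ≈ 252.8 N.
Then T_B = 1.22585 × 252.768 = 309.9 N.

T_A = 252.8 N, T_B = 309.9 N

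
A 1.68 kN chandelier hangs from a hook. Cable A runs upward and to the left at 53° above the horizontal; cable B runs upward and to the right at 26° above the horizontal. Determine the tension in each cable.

ΣF_x = 0: −T_A·cos53° + T_B·cos26° = 0 → T_B = 0.669581·T_A.
ΣF_y = 0: T_A·sin53° + T_B·sin26° = 1.68.
Substitute: T_A·(0.798636 + 0.669581·0.438371) = 1.68 → T_A = 1.53823 ≈ 1.538 kN.
Then T_B = 0.669581 × 1.53823 = 1.030 kN.

T_A = 1.538 kN, T_B = 1.030 kN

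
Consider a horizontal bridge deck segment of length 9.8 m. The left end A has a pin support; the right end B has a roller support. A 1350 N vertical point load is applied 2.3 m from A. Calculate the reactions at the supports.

ΣM about A: B_y·9.8 − 1350·2.3 = 0 → B_y = 3105/9.8 = 316.837 ≈ 316.8 N.
ΣF_y = 0: A_y + 316.837 − 1350 = 0 → A_y = 1033 N.
ΣF_x = 0: no horizontal applied forces, so A_x = 0.

A_x = 0, A_y = 1033 N, B_y = 316.8 N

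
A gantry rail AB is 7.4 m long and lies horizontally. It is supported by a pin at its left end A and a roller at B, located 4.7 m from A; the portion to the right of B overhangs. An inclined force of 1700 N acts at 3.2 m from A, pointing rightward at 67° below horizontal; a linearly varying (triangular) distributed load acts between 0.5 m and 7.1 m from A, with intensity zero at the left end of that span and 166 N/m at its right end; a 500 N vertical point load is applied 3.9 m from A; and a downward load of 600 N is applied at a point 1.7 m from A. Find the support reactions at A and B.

Resultant of the triangular load: ½ × 166 × 6.6 = 547.8 N, acting at 4.9 m from A (one-third of the span from the peak).
Moments about A: B_y·4.7 − 1700·sin67°·3.2 − (½·166·6.6)·4.9 − 500·3.9 − 600·1.7 = 0 → B_y = 10661.8/4.7 = 2268.47 ≈ 2268 N.
ΣF_y = 0: A_y + 2268.47 − 1700·sin67° − ½·166·6.6 − 500 − 600 = 0 → A_y = 944.2 N.
ΣF_x = 0: A_x + 1700·cos67° = 0 → A_x = -664.2 N.

A_x = -664.2 N, A_y = 944.2 N, B_y = 2268 N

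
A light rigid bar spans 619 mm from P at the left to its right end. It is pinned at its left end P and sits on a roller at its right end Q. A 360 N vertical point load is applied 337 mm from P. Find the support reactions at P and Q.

P_x = 0, P_y = 164.0 N, Q_y = 196.0 N

ΣM about P: Q_y·619 − 360·337 = 0 → Q_y = 121320/619 = 195.994 ≈ 196.0 N.
ΣF_y = 0: P_y + 195.994 − 360 = 0 → P_y = 164.0 N.
ΣF_x = 0: no horizontal applied forces, so P_x = 0.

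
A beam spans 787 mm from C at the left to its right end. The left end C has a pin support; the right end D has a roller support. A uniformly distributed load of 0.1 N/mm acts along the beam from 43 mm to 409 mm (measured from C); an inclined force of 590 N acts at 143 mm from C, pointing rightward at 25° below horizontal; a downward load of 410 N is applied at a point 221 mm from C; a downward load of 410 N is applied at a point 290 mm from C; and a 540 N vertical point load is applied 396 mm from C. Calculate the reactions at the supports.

C_x = -534.7 N, C_y = 1052 N, D_y = 593.7 N

Resultant of the distributed load: 0.1 × 366 = 36.6 N at 226 mm from C.
Taking moments about C: D_y·787 − (0.1·366)·226 − 590·sin25°·143 − 410·221 − 410·290 − 540·396 = 0 → D_y = 467278/787 = 593.746 ≈ 593.7 N.
ΣF_y = 0: C_y + 593.746 − 0.1·366 − 590·sin25° − 410 − 410 − 540 = 0 → C_y = 1052 N.
ΣF_x = 0: C_x + 590·cos25° = 0 → C_x = -534.7 N.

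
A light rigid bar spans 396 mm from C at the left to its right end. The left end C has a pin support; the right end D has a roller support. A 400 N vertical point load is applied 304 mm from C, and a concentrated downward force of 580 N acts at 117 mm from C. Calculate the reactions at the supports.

ΣM about C: D_y·396 − 400·304 − 580·117 = 0 → D_y = 189460/396 = 478.434 ≈ 478.4 N.
ΣF_y = 0: C_y + 478.434 − 400 − 580 = 0 → C_y = 501.6 N.
ΣF_x = 0: no horizontal applied forces, so C_x = 0.

C_x = 0, C_y = 501.6 N, D_y = 478.4 N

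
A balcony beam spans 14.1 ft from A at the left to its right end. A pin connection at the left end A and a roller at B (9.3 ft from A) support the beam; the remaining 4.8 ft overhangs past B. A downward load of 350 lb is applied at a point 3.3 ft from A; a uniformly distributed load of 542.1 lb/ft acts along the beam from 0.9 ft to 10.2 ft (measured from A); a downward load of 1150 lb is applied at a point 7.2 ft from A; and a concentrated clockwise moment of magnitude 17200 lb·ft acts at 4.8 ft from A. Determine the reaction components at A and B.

A_x = 0, A_y = 668.9 lb, B_y = 5873 lb

Resultant of the distributed load: 542.1 × 9.3 = 5041.53 lb at 5.55 ft from A.
ΣM about A: B_y·9.3 − 350·3.3 − (542.1·9.3)·5.55 − 1150·7.2 − 17200 = 0 → B_y = 54615.4915/9.3 = 5872.63 ≈ 5873 lb.
ΣF_y = 0: A_y + 5872.63 − 350 − 542.1·9.3 − 1150 = 0 → A_y = 668.9 lb.
ΣF_x = 0: no horizontal applied forces, so A_x = 0.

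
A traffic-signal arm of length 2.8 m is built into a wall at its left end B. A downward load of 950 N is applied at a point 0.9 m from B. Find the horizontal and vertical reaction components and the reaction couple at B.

B_x = 0, B_y = 950.0 N, M_B = 855.0 N·m

ΣF_x = 0: B_x = 0.
ΣF_y = 0: B_y − 950 = 0 → B_y = 950.0 N.
ΣM about B: M_B − 950·0.9 = 0 → M_B = 855.0 N·m.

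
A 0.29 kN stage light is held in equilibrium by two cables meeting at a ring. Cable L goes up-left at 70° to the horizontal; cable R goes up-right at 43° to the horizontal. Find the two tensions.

ΣF_x = 0: −T_L·cos70° + T_R·cos43° = 0 → T_R = 0.467654·T_L.
ΣF_y = 0: T_L·sin70° + T_R·sin43° = 0.29.
Substitute: T_L·(0.939693 + 0.467654·0.681998) = 0.29 → T_L = 0.230409 ≈ 0.2304 kN.
Then T_R = 0.467654 × 0.230409 = 0.1078 kN.

T_L = 0.2304 kN, T_R = 0.1078 kN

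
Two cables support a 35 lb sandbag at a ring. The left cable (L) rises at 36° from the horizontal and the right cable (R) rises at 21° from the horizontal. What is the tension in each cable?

ΣF_x = 0: −T_L·cos36° + T_R·cos21° = 0 → T_R = 0.866575·T_L.
ΣF_y = 0: T_L·sin36° + T_R·sin21° = 35.
Substitute: T_L·(0.587785 + 0.866575·0.358368) = 35 → T_L = 38.9608 ≈ 38.96 lb.
Then T_R = 0.866575 × 38.9608 = 33.76 lb.

T_L = 38.96 lb, T_R = 33.76 lb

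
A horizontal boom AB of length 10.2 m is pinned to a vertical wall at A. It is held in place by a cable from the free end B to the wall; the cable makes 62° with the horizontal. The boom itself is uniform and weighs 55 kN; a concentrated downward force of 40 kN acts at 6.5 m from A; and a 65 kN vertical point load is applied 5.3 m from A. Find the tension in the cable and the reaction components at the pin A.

T = 98.27 kN, A_x = 46.13 kN, A_y = 73.24 kN

ΣM about A: T·sin62°·10.2 − 55·5.1 − 40·6.5 − 65·5.3 = 0 → T = 885/(10.2·0.882948) = 98.2671 ≈ 98.27 kN.
ΣF_x = 0: A_x − T·cos62° = 0 → A_x = 98.2671 × 0.469472 = 46.13 kN.
ΣF_y = 0: A_y + T·sin62° − 55 − 40 − 65 = 0 → A_y = 160 − 98.2671 × 0.882948 = 73.24 kN.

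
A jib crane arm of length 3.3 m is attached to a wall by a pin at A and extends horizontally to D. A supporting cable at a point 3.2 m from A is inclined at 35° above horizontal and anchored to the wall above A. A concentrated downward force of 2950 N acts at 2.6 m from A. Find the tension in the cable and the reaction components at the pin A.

T = 4179 N, A_x = 3423 N, A_y = 553.1 N

ΣM about A: T·sin35°·3.2 − 2950·2.6 = 0 → T = 7670/(3.2·0.573576) = 4178.83 ≈ 4179 N.
ΣF_x = 0: A_x − T·cos35° = 0 → A_x = 4178.83 × 0.819152 = 3423 N.
ΣF_y = 0: A_y + T·sin35° − 2950 = 0 → A_y = 2950 − 4178.83 × 0.573576 = 553.1 N.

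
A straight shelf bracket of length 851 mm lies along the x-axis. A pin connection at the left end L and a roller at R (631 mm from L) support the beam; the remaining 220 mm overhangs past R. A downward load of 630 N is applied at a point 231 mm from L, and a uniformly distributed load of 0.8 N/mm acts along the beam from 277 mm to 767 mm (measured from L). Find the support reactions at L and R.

Resultant of the distributed load: 0.8 × 490 = 392 N at 522 mm from L.
ΣM about L: R_y·631 − 630·231 − (0.8·490)·522 = 0 → R_y = 350154/631 = 554.919 ≈ 554.9 N.
ΣF_y = 0: L_y + 554.919 − 630 − 0.8·490 = 0 → L_y = 467.1 N.
ΣF_x = 0: no horizontal applied forces, so L_x = 0.

L_x = 0, L_y = 467.1 N, R_y = 554.9 N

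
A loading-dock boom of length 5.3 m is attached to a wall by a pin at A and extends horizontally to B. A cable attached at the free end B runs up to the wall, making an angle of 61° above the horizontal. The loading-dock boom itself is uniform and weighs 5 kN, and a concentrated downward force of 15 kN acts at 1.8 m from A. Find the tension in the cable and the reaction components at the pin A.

T = 8.683 kN, A_x = 4.210 kN, A_y = 12.41 kN

ΣM about A: T·sin61°·5.3 − 5·2.65 − 15·1.8 = 0 → T = 40.25/(5.3·0.87462) = 8.68302 ≈ 8.683 kN.
ΣF_x = 0: A_x − T·cos61° = 0 → A_x = 8.68302 × 0.48481 = 4.210 kN.
ΣF_y = 0: A_y + T·sin61° − 5 − 15 = 0 → A_y = 20 − 8.68302 × 0.87462 = 12.41 kN.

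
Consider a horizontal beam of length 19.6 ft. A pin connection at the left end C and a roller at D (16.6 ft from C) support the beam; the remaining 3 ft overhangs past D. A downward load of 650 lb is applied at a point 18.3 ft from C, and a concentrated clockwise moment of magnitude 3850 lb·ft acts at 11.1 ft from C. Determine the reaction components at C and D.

ΣM about C: D_y·16.6 − 650·18.3 − 3850 = 0 → D_y = 15745/16.6 = 948.494 ≈ 948.5 lb.
ΣF_y = 0: C_y + 948.494 − 650 = 0 → C_y = -298.5 lb.
ΣF_x = 0: no horizontal applied forces, so C_x = 0.

C_x = 0, C_y = -298.5 lb, D_y = 948.5 lb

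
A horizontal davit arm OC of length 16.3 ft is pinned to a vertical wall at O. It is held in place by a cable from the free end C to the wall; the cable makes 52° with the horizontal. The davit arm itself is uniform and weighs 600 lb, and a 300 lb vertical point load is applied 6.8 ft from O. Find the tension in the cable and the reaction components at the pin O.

ΣM about O: T·sin52°·16.3 − 600·8.15 − 300·6.8 = 0 → T = 6930/(16.3·0.788011) = 539.527 ≈ 539.5 lb.
ΣF_x = 0: O_x − T·cos52° = 0 → O_x = 539.527 × 0.615661 = 332.2 lb.
ΣF_y = 0: O_y + T·sin52° − 600 − 300 = 0 → O_y = 900 − 539.527 × 0.788011 = 474.8 lb.

T = 539.5 lb, O_x = 332.2 lb, O_y = 474.8 lb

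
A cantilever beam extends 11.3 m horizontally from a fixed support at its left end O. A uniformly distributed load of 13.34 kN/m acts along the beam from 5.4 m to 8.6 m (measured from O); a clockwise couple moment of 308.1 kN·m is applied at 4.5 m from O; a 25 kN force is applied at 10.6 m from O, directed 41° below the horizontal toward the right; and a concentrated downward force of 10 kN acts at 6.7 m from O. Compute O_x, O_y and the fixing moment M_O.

O_x = -18.87 kN, O_y = 69.09 kN, M_O = 847.8 kN·m

Resultant of the distributed load: 13.34 × 3.2 = 42.688 kN at 7 m from O.
ΣF_x = 0: O_x + 25·cos41° = 0 → O_x = -18.87 kN.
ΣF_y = 0: O_y − 13.34·3.2 − 25·sin41° − 10 = 0 → O_y = 69.09 kN.
ΣM about O: M_O − (13.34·3.2)·7 − 308.1 − 25·sin41°·10.6 − 10·6.7 = 0 → M_O = 847.8 kN·m.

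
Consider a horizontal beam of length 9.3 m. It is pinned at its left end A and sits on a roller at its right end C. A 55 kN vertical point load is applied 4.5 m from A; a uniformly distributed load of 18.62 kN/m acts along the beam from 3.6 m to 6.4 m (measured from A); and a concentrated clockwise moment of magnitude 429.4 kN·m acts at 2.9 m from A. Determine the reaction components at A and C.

Resultant of the distributed load: 18.62 × 2.8 = 52.136 kN at 5 m from A.
ΣM about A: C_y·9.3 − 55·4.5 − (18.62·2.8)·5 − 429.4 = 0 → C_y = 937.58/9.3 = 100.815 ≈ 100.8 kN.
ΣF_y = 0: A_y + 100.815 − 55 − 18.62·2.8 = 0 → A_y = 6.321 kN.
ΣF_x = 0: no horizontal applied forces, so A_x = 0.

A_x = 0, A_y = 6.321 kN, C_y = 100.8 kN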